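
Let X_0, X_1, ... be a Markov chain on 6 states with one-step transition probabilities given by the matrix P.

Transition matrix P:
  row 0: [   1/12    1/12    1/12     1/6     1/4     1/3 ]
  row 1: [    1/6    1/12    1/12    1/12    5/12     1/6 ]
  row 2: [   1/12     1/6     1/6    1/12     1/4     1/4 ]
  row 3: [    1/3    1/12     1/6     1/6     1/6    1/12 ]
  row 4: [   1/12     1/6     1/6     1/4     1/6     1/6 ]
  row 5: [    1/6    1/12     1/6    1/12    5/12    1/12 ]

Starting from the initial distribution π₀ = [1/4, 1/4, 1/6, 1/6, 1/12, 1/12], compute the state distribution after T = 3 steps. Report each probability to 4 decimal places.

t=0: π = [0.2500, 0.2500, 0.1667, 0.1667, 0.0833, 0.0833]
t=1: π = [0.1528, 0.1042, 0.1250, 0.1319, 0.2847, 0.2014]
t=2: π = [0.1418, 0.1175, 0.1453, 0.1545, 0.2662, 0.1748]
t=3: π = [0.1463, 0.1176, 0.1451, 0.1524, 0.2636, 0.1750]

π = [0.1463, 0.1176, 0.1451, 0.1524, 0.2636, 0.1750]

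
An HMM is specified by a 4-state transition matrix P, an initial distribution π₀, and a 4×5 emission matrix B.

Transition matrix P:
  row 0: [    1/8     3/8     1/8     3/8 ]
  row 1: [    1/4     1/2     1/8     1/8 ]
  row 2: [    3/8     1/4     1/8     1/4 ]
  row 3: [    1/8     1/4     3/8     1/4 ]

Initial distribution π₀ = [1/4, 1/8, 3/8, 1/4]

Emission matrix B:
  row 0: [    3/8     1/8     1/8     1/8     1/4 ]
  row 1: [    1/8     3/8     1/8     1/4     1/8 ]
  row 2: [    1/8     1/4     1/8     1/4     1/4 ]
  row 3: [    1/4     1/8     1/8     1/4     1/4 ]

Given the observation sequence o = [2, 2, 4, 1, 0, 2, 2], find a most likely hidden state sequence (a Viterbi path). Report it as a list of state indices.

t=0: δ = [3.125e-02, 1.562e-02, 4.688e-02, 3.125e-02]  (obs o_0=2)
t=1: δ = [2.197e-03, 1.465e-03, 1.465e-03, 1.465e-03]  ψ = [2, 0, 3, 0]  (obs o_1=2)
t=2: δ = [1.373e-04, 1.030e-04, 1.373e-04, 2.060e-04]  ψ = [2, 0, 3, 0]  (obs o_2=4)
t=3: δ = [6.437e-06, 1.931e-05, 1.931e-05, 6.437e-06]  ψ = [2, 0, 3, 0]  (obs o_3=1)
t=4: δ = [2.716e-06, 1.207e-06, 3.017e-07, 1.207e-06]  ψ = [2, 1, 1, 2]  (obs o_4=0)
t=5: δ = [4.243e-08, 1.273e-07, 5.658e-08, 1.273e-07]  ψ = [0, 0, 3, 0]  (obs o_5=2)
t=6: δ = [3.978e-09, 7.956e-09, 5.967e-09, 3.978e-09]  ψ = [1, 1, 3, 3]  (obs o_6=2)
backtrack: best end state = 1; path = [2, 0, 3, 2, 0, 1, 1]

path = [2, 0, 3, 2, 0, 1, 1]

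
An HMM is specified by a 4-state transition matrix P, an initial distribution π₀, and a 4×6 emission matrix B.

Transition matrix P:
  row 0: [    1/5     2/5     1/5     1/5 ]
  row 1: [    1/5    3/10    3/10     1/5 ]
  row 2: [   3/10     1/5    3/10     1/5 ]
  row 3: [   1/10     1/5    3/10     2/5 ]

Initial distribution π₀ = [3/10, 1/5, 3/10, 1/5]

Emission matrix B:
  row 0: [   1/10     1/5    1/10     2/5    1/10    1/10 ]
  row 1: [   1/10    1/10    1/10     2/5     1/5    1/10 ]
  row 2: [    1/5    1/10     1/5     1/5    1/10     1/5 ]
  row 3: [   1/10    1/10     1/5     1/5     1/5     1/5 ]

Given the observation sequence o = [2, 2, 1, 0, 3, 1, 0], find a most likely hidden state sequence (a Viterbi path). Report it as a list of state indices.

path = [2, 2, 0, 2, 0, 1, 2]

t=0: δ = [3.000e-02, 2.000e-02, 6.000e-02, 4.000e-02]  (obs o_0=2)
t=1: δ = [1.800e-03, 1.200e-03, 3.600e-03, 3.200e-03]  ψ = [2, 0, 2, 3]  (obs o_1=2)
t=2: δ = [2.160e-04, 7.200e-05, 1.080e-04, 1.280e-04]  ψ = [2, 0, 2, 3]  (obs o_2=1)
t=3: δ = [4.320e-06, 8.640e-06, 8.640e-06, 5.120e-06]  ψ = [0, 0, 0, 3]  (obs o_3=0)
t=4: δ = [1.037e-06, 1.037e-06, 5.184e-07, 4.096e-07]  ψ = [2, 1, 1, 3]  (obs o_4=3)
t=5: δ = [4.147e-08, 4.147e-08, 3.110e-08, 2.074e-08]  ψ = [0, 0, 1, 0]  (obs o_5=1)
t=6: δ = [9.331e-10, 1.659e-09, 2.488e-09, 8.294e-10]  ψ = [2, 0, 1, 0]  (obs o_6=0)
backtrack: best end state = 2; path = [2, 2, 0, 2, 0, 1, 2]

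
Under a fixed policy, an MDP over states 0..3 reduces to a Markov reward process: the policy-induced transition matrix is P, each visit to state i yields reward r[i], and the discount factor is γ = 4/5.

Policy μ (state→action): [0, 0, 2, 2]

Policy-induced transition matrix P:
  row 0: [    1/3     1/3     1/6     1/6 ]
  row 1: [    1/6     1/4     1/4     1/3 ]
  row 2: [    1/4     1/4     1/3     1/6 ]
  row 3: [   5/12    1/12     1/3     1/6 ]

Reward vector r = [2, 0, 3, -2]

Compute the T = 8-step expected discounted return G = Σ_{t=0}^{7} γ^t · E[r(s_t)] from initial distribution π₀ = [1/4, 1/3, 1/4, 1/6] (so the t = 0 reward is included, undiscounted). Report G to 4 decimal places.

G = 3.9005

t=0: π = [0.2500, 0.3333, 0.2500, 0.1667], E[r] = 0.9167, γ^t·E[r] = 0.916667, running G = 0.916667
t=1: π = [0.2708, 0.2431, 0.2639, 0.2222], E[r] = 0.8889, γ^t·E[r] = 0.711111, running G = 1.627778
t=2: π = [0.2894, 0.2355, 0.2679, 0.2072], E[r] = 0.9682, γ^t·E[r] = 0.619630, running G = 2.247407
t=3: π = [0.2890, 0.2396, 0.2655, 0.2059], E[r] = 0.9626, γ^t·E[r] = 0.492864, running G = 2.740272
t=4: π = [0.2884, 0.2398, 0.2652, 0.2066], E[r] = 0.9593, γ^t·E[r] = 0.392922, running G = 3.133193
t=5: π = [0.2885, 0.2396, 0.2653, 0.2066], E[r] = 0.9596, γ^t·E[r] = 0.314430, running G = 3.447623
t=6: π = [0.2885, 0.2396, 0.2653, 0.2066], E[r] = 0.9597, γ^t·E[r] = 0.251573, running G = 3.699196
t=7: π = [0.2885, 0.2396, 0.2653, 0.2066], E[r] = 0.9597, γ^t·E[r] = 0.201255, running G = 3.900452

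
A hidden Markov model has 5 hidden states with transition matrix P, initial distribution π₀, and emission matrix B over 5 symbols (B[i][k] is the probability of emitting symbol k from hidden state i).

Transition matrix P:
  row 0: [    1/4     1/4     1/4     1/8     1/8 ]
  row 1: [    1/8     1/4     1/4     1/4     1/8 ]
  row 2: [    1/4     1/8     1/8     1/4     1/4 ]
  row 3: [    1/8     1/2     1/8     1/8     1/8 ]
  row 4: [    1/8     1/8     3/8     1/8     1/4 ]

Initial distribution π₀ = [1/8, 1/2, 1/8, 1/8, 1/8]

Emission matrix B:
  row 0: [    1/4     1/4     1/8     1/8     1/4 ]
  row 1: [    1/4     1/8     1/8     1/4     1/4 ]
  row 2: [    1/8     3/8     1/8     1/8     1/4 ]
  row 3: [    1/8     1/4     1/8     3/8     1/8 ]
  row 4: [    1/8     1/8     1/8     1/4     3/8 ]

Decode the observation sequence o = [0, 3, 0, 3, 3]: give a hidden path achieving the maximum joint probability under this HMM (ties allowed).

path = [1, 3, 1, 3, 1]

t=0: δ = [3.125e-02, 1.250e-01, 1.562e-02, 1.562e-02, 1.562e-02]  (obs o_0=0)
t=1: δ = [1.953e-03, 7.812e-03, 3.906e-03, 1.172e-02, 3.906e-03]  ψ = [1, 1, 1, 1, 1]  (obs o_1=3)
t=2: δ = [3.662e-04, 1.465e-03, 2.441e-04, 2.441e-04, 1.831e-04]  ψ = [3, 3, 1, 1, 3]  (obs o_2=0)
t=3: δ = [2.289e-05, 9.155e-05, 4.578e-05, 1.373e-04, 4.578e-05]  ψ = [1, 1, 1, 1, 1]  (obs o_3=3)
t=4: δ = [2.146e-06, 1.717e-05, 2.861e-06, 8.583e-06, 4.292e-06]  ψ = [3, 3, 1, 1, 3]  (obs o_4=3)
backtrack: best end state = 1; path = [1, 3, 1, 3, 1]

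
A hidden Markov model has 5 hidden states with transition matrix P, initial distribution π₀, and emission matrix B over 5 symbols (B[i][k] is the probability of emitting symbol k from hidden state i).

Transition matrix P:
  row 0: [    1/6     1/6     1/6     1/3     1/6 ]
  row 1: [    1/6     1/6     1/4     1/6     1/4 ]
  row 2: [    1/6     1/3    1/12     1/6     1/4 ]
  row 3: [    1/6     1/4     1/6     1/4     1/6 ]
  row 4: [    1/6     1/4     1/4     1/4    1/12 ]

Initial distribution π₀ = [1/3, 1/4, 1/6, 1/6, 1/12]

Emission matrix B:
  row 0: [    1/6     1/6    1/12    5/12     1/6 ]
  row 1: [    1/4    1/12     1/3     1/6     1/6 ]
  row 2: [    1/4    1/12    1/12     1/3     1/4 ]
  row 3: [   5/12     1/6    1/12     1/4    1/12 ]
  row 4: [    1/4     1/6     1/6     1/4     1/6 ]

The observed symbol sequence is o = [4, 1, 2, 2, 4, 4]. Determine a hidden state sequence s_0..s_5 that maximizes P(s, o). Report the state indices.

path = [0, 3, 1, 1, 2, 1]

t=0: δ = [5.556e-02, 4.167e-02, 4.167e-02, 1.389e-02, 1.389e-02]  (obs o_0=4)
t=1: δ = [1.543e-03, 1.157e-03, 8.681e-04, 3.086e-03, 1.736e-03]  ψ = [0, 2, 1, 0, 1]  (obs o_1=1)
t=2: δ = [4.287e-05, 2.572e-04, 4.287e-05, 6.430e-05, 8.573e-05]  ψ = [3, 3, 3, 3, 3]  (obs o_2=2)
t=3: δ = [3.572e-06, 1.429e-05, 5.358e-06, 3.572e-06, 1.072e-05]  ψ = [1, 1, 1, 1, 1]  (obs o_3=2)
t=4: δ = [3.969e-07, 4.465e-07, 8.931e-07, 2.233e-07, 5.954e-07]  ψ = [1, 4, 1, 4, 1]  (obs o_4=4)
t=5: δ = [2.481e-08, 4.961e-08, 3.721e-08, 1.240e-08, 3.721e-08]  ψ = [2, 2, 4, 2, 2]  (obs o_5=4)
backtrack: best end state = 1; path = [0, 3, 1, 1, 2, 1]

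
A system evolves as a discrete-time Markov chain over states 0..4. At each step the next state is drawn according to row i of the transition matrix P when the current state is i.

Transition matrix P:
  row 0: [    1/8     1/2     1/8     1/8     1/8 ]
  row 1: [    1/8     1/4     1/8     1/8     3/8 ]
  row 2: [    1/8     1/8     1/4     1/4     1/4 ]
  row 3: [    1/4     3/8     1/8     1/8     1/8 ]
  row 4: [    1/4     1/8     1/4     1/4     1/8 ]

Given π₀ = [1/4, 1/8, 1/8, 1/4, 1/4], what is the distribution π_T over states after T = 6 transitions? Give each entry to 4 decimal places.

t=0: π = [0.2500, 0.1250, 0.1250, 0.2500, 0.2500]
t=1: π = [0.1875, 0.2969, 0.1719, 0.1719, 0.1719]
t=2: π = [0.1680, 0.2754, 0.1680, 0.1680, 0.2207]
t=3: π = [0.1736, 0.2644, 0.1736, 0.1736, 0.2148]
t=4: π = [0.1736, 0.2665, 0.1736, 0.1736, 0.2128]
t=5: π = [0.1733, 0.2668, 0.1733, 0.1733, 0.2133]
t=6: π = [0.1733, 0.2667, 0.1733, 0.1733, 0.2134]

π = [0.1733, 0.2667, 0.1733, 0.1733, 0.2134]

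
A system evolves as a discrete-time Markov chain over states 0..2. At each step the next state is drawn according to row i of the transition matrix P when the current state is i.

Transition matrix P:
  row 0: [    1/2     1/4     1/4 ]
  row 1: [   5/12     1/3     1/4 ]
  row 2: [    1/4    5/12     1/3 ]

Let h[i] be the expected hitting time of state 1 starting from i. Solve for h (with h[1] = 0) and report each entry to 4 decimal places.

First-step conditioning: h[1] = 0; for i ≠ 1, h[i] = 1 + Σ_k P[i][k]·h[k].
  h[0] = 1 + 1/2·h[0] + 1/4·h[2]
  h[2] = 1 + 1/4·h[0] + 1/3·h[2]
Solving the 2×2 linear system over states ≠ 1 gives exactly h = [44/13, 0, 36/13] (h[1] = 0 is the target).

h = [3.3846, 0.0000, 2.7692]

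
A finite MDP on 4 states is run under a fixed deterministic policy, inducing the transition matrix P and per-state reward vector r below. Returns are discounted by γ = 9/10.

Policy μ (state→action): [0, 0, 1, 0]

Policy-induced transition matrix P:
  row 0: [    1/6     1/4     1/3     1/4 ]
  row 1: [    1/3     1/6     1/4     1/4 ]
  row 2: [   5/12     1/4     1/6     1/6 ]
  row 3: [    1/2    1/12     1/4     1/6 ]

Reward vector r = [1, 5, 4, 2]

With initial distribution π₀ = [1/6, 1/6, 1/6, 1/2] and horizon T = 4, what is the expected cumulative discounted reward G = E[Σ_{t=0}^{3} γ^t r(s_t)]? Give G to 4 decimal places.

t=0: π = [0.1667, 0.1667, 0.1667, 0.5000], E[r] = 2.6667, γ^t·E[r] = 2.666667, running G = 2.666667
t=1: π = [0.4028, 0.1528, 0.2500, 0.1944], E[r] = 2.5556, γ^t·E[r] = 2.300000, running G = 4.966667
t=2: π = [0.3194, 0.2049, 0.2627, 0.2130], E[r] = 2.8206, γ^t·E[r] = 2.284688, running G = 7.251354
t=3: π = [0.3375, 0.1974, 0.2547, 0.2104], E[r] = 2.7643, γ^t·E[r] = 2.015156, running G = 9.266510

G = 9.2665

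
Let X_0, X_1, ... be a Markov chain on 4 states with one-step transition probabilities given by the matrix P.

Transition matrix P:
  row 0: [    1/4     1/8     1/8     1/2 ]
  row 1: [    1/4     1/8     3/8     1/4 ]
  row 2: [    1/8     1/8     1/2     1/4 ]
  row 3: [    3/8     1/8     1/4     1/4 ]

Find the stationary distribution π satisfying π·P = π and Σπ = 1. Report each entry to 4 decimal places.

Balance equations π_j = Σ_i π_i·P[i][j]:
  π_0 = 1/4·π_0 + 1/4·π_1 + 1/8·π_2 + 3/8·π_3
  π_1 = 1/8·π_0 + 1/8·π_1 + 1/8·π_2 + 1/8·π_3
  π_2 = 1/8·π_0 + 3/8·π_1 + 1/2·π_2 + 1/4·π_3
  normalize: π_0 + π_1 + π_2 + π_3 = 1
Solving the linear system gives exactly π = [1/4, 1/8, 5/16, 5/16].

π = [0.2500, 0.1250, 0.3125, 0.3125]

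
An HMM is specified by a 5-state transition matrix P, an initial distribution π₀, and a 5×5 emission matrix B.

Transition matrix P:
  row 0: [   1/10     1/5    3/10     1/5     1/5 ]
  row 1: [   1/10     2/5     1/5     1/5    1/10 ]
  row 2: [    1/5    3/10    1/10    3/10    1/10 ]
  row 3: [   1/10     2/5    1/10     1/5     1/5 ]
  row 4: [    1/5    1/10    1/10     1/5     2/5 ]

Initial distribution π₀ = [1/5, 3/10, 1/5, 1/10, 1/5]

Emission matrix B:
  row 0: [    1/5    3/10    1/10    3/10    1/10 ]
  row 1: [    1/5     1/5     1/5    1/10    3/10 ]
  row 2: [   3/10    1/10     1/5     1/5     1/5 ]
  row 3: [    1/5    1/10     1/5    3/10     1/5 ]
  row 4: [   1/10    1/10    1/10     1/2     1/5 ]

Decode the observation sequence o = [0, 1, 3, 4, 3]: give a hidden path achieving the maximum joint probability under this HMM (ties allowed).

path = [2, 0, 4, 4, 4]

t=0: δ = [4.000e-02, 6.000e-02, 6.000e-02, 2.000e-02, 2.000e-02]  (obs o_0=0)
t=1: δ = [3.600e-03, 4.800e-03, 1.200e-03, 1.800e-03, 8.000e-04]  ψ = [2, 1, 0, 2, 0]  (obs o_1=1)
t=2: δ = [1.440e-04, 1.920e-04, 2.160e-04, 2.880e-04, 3.600e-04]  ψ = [1, 1, 0, 1, 0]  (obs o_2=3)
t=3: δ = [7.200e-06, 3.456e-05, 8.640e-06, 1.440e-05, 2.880e-05]  ψ = [4, 3, 0, 4, 4]  (obs o_3=4)
t=4: δ = [1.728e-06, 1.382e-06, 1.382e-06, 2.074e-06, 5.760e-06]  ψ = [4, 1, 1, 1, 4]  (obs o_4=3)
backtrack: best end state = 4; path = [2, 0, 4, 4, 4]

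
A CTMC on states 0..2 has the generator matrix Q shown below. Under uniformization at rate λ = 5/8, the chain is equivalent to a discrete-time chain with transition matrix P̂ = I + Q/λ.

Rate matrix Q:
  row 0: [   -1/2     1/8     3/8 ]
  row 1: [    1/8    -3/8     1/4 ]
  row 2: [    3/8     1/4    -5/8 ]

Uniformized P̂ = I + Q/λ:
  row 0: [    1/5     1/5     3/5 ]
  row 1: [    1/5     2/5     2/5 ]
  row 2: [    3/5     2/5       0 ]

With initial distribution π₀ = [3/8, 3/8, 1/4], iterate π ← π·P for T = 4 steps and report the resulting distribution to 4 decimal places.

π = [0.3384, 0.3352, 0.3264]

t=0: π = [0.3750, 0.3750, 0.2500]
t=1: π = [0.3000, 0.3250, 0.3750]
t=2: π = [0.3500, 0.3400, 0.3100]
t=3: π = [0.3240, 0.3300, 0.3460]
t=4: π = [0.3384, 0.3352, 0.3264]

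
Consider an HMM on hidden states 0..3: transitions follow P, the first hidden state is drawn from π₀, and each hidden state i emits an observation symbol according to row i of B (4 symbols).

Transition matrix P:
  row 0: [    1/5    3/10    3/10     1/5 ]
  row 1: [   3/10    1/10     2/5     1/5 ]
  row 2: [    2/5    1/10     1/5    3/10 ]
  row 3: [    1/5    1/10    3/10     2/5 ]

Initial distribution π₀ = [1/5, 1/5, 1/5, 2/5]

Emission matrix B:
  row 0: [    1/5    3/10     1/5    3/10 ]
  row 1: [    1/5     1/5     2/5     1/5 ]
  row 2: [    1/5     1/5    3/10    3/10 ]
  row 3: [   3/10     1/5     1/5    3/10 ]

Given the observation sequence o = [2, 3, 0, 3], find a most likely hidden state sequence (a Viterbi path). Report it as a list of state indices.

path = [3, 3, 3, 3]

t=0: δ = [4.000e-02, 8.000e-02, 6.000e-02, 8.000e-02]  (obs o_0=2)
t=1: δ = [7.200e-03, 2.400e-03, 9.600e-03, 9.600e-03]  ψ = [1, 0, 1, 3]  (obs o_1=3)
t=2: δ = [7.680e-04, 4.320e-04, 5.760e-04, 1.152e-03]  ψ = [2, 0, 3, 3]  (obs o_2=0)
t=3: δ = [6.912e-05, 4.608e-05, 1.037e-04, 1.382e-04]  ψ = [2, 0, 3, 3]  (obs o_3=3)
backtrack: best end state = 3; path = [3, 3, 3, 3]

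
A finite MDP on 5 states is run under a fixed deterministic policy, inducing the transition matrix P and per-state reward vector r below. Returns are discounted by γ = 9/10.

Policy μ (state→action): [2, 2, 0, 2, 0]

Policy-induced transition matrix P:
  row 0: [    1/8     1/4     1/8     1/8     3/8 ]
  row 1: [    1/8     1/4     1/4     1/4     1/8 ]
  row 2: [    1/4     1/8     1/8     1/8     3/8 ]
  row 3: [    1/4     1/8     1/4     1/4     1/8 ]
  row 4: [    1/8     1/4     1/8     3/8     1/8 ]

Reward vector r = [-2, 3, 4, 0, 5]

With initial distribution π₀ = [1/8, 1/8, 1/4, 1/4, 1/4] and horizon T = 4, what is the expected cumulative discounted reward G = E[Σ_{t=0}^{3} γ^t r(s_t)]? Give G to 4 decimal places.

G = 7.2694

t=0: π = [0.1250, 0.1250, 0.2500, 0.2500, 0.2500], E[r] = 2.3750, γ^t·E[r] = 2.375000, running G = 2.375000
t=1: π = [0.1875, 0.1875, 0.1719, 0.2344, 0.2188], E[r] = 1.9688, γ^t·E[r] = 1.771875, running G = 4.146875
t=2: π = [0.1758, 0.1992, 0.1777, 0.2324, 0.2148], E[r] = 2.0313, γ^t·E[r] = 1.645313, running G = 5.792188
t=3: π = [0.1763, 0.1987, 0.1790, 0.2327, 0.2134], E[r] = 2.0264, γ^t·E[r] = 1.477222, running G = 7.269409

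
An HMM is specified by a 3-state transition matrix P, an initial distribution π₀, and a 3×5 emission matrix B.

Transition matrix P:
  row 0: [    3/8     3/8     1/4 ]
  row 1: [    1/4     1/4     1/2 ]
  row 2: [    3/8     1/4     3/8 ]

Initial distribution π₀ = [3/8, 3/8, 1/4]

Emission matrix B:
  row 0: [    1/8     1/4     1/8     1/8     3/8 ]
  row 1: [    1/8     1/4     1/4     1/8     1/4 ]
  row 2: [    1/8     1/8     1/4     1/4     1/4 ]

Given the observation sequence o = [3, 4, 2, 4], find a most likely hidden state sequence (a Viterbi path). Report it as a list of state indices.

path = [2, 0, 1, 2]

t=0: δ = [4.688e-02, 4.688e-02, 6.250e-02]  (obs o_0=3)
t=1: δ = [8.789e-03, 4.395e-03, 5.859e-03]  ψ = [2, 0, 1]  (obs o_1=4)
t=2: δ = [4.120e-04, 8.240e-04, 5.493e-04]  ψ = [0, 0, 0]  (obs o_2=2)
t=3: δ = [7.725e-05, 5.150e-05, 1.030e-04]  ψ = [1, 1, 1]  (obs o_3=4)
backtrack: best end state = 2; path = [2, 0, 1, 2]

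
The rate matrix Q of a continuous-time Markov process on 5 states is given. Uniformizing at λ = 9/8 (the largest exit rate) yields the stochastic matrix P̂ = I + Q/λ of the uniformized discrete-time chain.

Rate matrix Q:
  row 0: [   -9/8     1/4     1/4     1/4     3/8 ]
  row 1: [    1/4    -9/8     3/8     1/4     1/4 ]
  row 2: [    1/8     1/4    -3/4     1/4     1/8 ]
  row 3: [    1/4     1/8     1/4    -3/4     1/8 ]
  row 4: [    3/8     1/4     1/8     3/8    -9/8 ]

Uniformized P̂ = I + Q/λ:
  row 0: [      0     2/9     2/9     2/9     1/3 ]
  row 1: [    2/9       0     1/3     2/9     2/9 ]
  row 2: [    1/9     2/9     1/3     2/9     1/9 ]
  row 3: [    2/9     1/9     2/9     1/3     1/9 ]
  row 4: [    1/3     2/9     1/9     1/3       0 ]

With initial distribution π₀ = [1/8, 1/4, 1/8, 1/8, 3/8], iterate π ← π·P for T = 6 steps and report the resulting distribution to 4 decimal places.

t=0: π = [0.1250, 0.2500, 0.1250, 0.1250, 0.3750]
t=1: π = [0.2222, 0.1528, 0.2222, 0.2778, 0.1250]
t=2: π = [0.1620, 0.1574, 0.2500, 0.2670, 0.1636]
t=3: π = [0.1766, 0.1576, 0.2493, 0.2701, 0.1464]
t=4: π = [0.1715, 0.1572, 0.2512, 0.2685, 0.1516]
t=5: π = [0.1730, 0.1575, 0.2508, 0.2689, 0.1499]
t=6: π = [0.1726, 0.1574, 0.2509, 0.2688, 0.1504]

π = [0.1726, 0.1574, 0.2509, 0.2688, 0.1504]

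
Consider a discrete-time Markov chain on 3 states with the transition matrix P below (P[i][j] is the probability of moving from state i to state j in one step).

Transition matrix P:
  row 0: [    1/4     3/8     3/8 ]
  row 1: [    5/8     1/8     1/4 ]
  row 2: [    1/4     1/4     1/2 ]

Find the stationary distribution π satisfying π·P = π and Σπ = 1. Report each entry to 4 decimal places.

Balance equations π_j = Σ_i π_i·P[i][j]:
  π_0 = 1/4·π_0 + 5/8·π_1 + 1/4·π_2
  π_1 = 3/8·π_0 + 1/8·π_1 + 1/4·π_2
  normalize: π_0 + π_1 + π_2 = 1
Solving the linear system gives exactly π = [8/23, 6/23, 9/23].

π = [0.3478, 0.2609, 0.3913]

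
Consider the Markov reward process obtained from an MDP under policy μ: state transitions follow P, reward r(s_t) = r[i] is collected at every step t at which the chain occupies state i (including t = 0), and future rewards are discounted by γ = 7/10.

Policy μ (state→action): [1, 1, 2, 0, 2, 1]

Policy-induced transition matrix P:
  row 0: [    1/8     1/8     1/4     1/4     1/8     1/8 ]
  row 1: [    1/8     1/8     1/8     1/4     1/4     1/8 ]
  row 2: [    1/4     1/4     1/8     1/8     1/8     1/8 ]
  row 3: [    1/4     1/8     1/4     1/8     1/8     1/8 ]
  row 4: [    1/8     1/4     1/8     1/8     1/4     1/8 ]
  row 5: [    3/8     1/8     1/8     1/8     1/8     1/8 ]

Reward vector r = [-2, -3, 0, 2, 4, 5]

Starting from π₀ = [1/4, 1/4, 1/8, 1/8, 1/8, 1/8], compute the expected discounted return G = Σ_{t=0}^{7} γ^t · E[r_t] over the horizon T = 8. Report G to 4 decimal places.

G = 1.7662

t=0: π = [0.2500, 0.2500, 0.1250, 0.1250, 0.1250, 0.1250], E[r] = 0.1250, γ^t·E[r] = 0.125000, running G = 0.125000
t=1: π = [0.1875, 0.1563, 0.1719, 0.1875, 0.1719, 0.1250], E[r] = 0.8438, γ^t·E[r] = 0.590625, running G = 0.715625
t=2: π = [0.2012, 0.1680, 0.1719, 0.1680, 0.1660, 0.1250], E[r] = 0.7188, γ^t·E[r] = 0.352188, running G = 1.067813
t=3: π = [0.1987, 0.1672, 0.1711, 0.1711, 0.1667, 0.1250], E[r] = 0.7351, γ^t·E[r] = 0.252142, running G = 1.319954
t=4: π = [0.1990, 0.1672, 0.1712, 0.1707, 0.1667, 0.1250], E[r] = 0.7337, γ^t·E[r] = 0.176162, running G = 1.496117
t=5: π = [0.1990, 0.1672, 0.1712, 0.1708, 0.1667, 0.1250], E[r] = 0.7338, γ^t·E[r] = 0.123333, running G = 1.619450
t=6: π = [0.1990, 0.1672, 0.1712, 0.1708, 0.1667, 0.1250], E[r] = 0.7338, γ^t·E[r] = 0.086333, running G = 1.705783
t=7: π = [0.1990, 0.1672, 0.1712, 0.1708, 0.1667, 0.1250], E[r] = 0.7338, γ^t·E[r] = 0.060433, running G = 1.766216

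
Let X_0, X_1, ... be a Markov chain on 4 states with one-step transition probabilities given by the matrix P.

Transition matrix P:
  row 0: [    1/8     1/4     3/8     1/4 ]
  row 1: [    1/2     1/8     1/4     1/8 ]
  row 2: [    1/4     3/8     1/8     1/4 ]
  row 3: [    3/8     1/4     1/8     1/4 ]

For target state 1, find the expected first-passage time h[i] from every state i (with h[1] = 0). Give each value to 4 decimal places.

First-step conditioning: h[1] = 0; for i ≠ 1, h[i] = 1 + Σ_k P[i][k]·h[k].
  h[0] = 1 + 1/8·h[0] + 3/8·h[2] + 1/4·h[3]
  h[2] = 1 + 1/4·h[0] + 1/8·h[2] + 1/4·h[3]
  h[3] = 1 + 3/8·h[0] + 1/8·h[2] + 1/4·h[3]
Solving the 3×3 linear system over states ≠ 1 gives exactly h = [32/9, 0, 16/5, 164/45] (h[1] = 0 is the target).

h = [3.5556, 0.0000, 3.2000, 3.6444]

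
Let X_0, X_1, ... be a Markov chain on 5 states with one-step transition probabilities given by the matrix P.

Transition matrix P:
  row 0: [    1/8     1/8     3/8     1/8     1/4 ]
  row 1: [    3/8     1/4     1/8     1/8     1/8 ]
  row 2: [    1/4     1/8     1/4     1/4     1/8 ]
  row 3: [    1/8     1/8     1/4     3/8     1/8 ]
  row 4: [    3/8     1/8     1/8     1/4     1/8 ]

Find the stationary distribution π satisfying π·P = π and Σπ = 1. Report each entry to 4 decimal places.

π = [0.2293, 0.1429, 0.2416, 0.2325, 0.1537]

Balance equations π_j = Σ_i π_i·P[i][j]:
  π_0 = 1/8·π_0 + 3/8·π_1 + 1/4·π_2 + 1/8·π_3 + 3/8·π_4
  π_1 = 1/8·π_0 + 1/4·π_1 + 1/8·π_2 + 1/8·π_3 + 1/8·π_4
  π_2 = 3/8·π_0 + 1/8·π_1 + 1/4·π_2 + 1/4·π_3 + 1/8·π_4
  π_3 = 1/8·π_0 + 1/8·π_1 + 1/4·π_2 + 3/8·π_3 + 1/4·π_4
  normalize: π_0 + π_1 + π_2 + π_3 + π_4 = 1
Solving the linear system gives exactly π = [785/3423, 1/7, 827/3423, 796/3423, 526/3423].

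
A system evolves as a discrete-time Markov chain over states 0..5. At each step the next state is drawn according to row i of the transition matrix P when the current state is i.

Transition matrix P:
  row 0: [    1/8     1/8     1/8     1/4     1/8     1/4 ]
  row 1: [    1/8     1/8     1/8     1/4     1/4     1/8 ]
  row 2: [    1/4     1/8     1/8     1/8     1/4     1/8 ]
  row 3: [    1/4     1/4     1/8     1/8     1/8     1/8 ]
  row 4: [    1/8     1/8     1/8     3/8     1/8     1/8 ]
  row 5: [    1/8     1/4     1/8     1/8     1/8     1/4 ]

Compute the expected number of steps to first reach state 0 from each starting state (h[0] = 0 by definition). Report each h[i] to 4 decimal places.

h = [0.0000, 5.9801, 5.3147, 5.3238, 5.9072, 6.0843]

First-step conditioning: h[0] = 0; for i ≠ 0, h[i] = 1 + Σ_k P[i][k]·h[k].
  h[1] = 1 + 1/8·h[1] + 1/8·h[2] + 1/4·h[3] + 1/4·h[4] + 1/8·h[5]
  h[2] = 1 + 1/8·h[1] + 1/8·h[2] + 1/8·h[3] + 1/4·h[4] + 1/8·h[5]
  h[3] = 1 + 1/4·h[1] + 1/8·h[2] + 1/8·h[3] + 1/8·h[4] + 1/8·h[5]
  h[4] = 1 + 1/8·h[1] + 1/8·h[2] + 3/8·h[3] + 1/8·h[4] + 1/8·h[5]
  h[5] = 1 + 1/4·h[1] + 1/8·h[2] + 1/8·h[3] + 1/8·h[4] + 1/4·h[5]
Solving the 5×5 linear system over states ≠ 0 gives exactly h = [0, 36736/6143, 32648/6143, 32704/6143, 36288/6143, 37376/6143] (h[0] = 0 is the target).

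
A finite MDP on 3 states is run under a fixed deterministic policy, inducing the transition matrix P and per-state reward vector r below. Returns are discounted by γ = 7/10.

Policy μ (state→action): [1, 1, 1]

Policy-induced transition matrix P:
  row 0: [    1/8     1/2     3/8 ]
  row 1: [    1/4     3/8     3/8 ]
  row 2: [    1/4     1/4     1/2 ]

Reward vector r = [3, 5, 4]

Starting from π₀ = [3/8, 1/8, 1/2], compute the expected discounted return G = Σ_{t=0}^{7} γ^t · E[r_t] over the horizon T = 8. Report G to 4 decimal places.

t=0: π = [0.3750, 0.1250, 0.5000], E[r] = 3.7500, γ^t·E[r] = 3.750000, running G = 3.750000
t=1: π = [0.2031, 0.3594, 0.4375], E[r] = 4.1563, γ^t·E[r] = 2.909375, running G = 6.659375
t=2: π = [0.2246, 0.3457, 0.4297], E[r] = 4.1211, γ^t·E[r] = 2.019336, running G = 8.678711
t=3: π = [0.2219, 0.3494, 0.4287], E[r] = 4.1274, γ^t·E[r] = 1.415712, running G = 10.094423
t=4: π = [0.2223, 0.3492, 0.4286], E[r] = 4.1269, γ^t·E[r] = 0.990867, running G = 11.085290
t=5: π = [0.2222, 0.3492, 0.4286], E[r] = 4.1270, γ^t·E[r] = 0.693623, running G = 11.778914
t=6: π = [0.2222, 0.3492, 0.4286], E[r] = 4.1270, γ^t·E[r] = 0.485535, running G = 12.264449
t=7: π = [0.2222, 0.3492, 0.4286], E[r] = 4.1270, γ^t·E[r] = 0.339875, running G = 12.604324

G = 12.6043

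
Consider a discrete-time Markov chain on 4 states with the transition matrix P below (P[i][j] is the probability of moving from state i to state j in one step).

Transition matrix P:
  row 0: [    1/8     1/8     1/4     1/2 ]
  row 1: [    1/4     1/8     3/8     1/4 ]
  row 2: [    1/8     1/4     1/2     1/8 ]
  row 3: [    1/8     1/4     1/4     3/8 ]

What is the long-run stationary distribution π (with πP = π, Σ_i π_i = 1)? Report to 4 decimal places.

π = [0.1507, 0.2055, 0.3676, 0.2763]

Balance equations π_j = Σ_i π_i·P[i][j]:
  π_0 = 1/8·π_0 + 1/4·π_1 + 1/8·π_2 + 1/8·π_3
  π_1 = 1/8·π_0 + 1/8·π_1 + 1/4·π_2 + 1/4·π_3
  π_2 = 1/4·π_0 + 3/8·π_1 + 1/2·π_2 + 1/4·π_3
  normalize: π_0 + π_1 + π_2 + π_3 = 1
Solving the linear system gives exactly π = [11/73, 15/73, 161/438, 121/438].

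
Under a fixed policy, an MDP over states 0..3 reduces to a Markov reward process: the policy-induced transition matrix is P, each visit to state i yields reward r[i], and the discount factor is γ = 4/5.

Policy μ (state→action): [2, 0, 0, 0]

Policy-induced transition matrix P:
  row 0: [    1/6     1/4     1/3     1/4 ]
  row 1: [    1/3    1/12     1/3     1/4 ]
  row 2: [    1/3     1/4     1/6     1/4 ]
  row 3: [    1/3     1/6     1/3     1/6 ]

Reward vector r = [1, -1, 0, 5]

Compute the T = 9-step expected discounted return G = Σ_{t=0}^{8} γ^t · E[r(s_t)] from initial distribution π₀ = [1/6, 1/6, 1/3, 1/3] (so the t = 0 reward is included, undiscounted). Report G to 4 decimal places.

t=0: π = [0.1667, 0.1667, 0.3333, 0.3333], E[r] = 1.6667, γ^t·E[r] = 1.666667, running G = 1.666667
t=1: π = [0.3056, 0.1944, 0.2778, 0.2222], E[r] = 1.2222, γ^t·E[r] = 0.977778, running G = 2.644444
t=2: π = [0.2824, 0.1991, 0.2870, 0.2315], E[r] = 1.2407, γ^t·E[r] = 0.794074, running G = 3.438519
t=3: π = [0.2863, 0.1975, 0.2855, 0.2307], E[r] = 1.2423, γ^t·E[r] = 0.636049, running G = 4.074568
t=4: π = [0.2856, 0.1979, 0.2858, 0.2308], E[r] = 1.2416, γ^t·E[r] = 0.508576, running G = 4.583144
t=5: π = [0.2857, 0.1978, 0.2857, 0.2308], E[r] = 1.2418, γ^t·E[r] = 0.406907, running G = 4.990051
t=6: π = [0.2857, 0.1978, 0.2857, 0.2308], E[r] = 1.2418, γ^t·E[r] = 0.325518, running G = 5.315569
t=7: π = [0.2857, 0.1978, 0.2857, 0.2308], E[r] = 1.2418, γ^t·E[r] = 0.260416, running G = 5.575985
t=8: π = [0.2857, 0.1978, 0.2857, 0.2308], E[r] = 1.2418, γ^t·E[r] = 0.208332, running G = 5.784317

G = 5.7843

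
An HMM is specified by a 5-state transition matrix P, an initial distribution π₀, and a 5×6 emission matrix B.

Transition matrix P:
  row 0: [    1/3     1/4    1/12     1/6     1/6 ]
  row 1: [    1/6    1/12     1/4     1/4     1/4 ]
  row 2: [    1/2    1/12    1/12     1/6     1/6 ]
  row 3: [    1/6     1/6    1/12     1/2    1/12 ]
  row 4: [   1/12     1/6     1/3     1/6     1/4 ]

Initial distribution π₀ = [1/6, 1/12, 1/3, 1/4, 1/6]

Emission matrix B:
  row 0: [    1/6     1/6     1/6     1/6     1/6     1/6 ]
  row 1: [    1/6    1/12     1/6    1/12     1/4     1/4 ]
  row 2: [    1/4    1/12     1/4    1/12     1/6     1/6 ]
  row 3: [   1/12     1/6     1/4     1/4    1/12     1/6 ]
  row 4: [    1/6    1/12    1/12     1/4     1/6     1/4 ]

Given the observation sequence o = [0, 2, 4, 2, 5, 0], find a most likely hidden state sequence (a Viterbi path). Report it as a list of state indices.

t=0: δ = [2.778e-02, 1.389e-02, 8.333e-02, 2.083e-02, 2.778e-02]  (obs o_0=0)
t=1: δ = [6.944e-03, 1.157e-03, 2.315e-03, 3.472e-03, 1.157e-03]  ψ = [2, 0, 4, 2, 2]  (obs o_1=2)
t=2: δ = [3.858e-04, 4.340e-04, 9.645e-05, 1.447e-04, 1.929e-04]  ψ = [0, 0, 0, 3, 0]  (obs o_2=4)
t=3: δ = [2.143e-05, 1.608e-05, 2.713e-05, 2.713e-05, 9.042e-06]  ψ = [0, 0, 1, 1, 1]  (obs o_3=2)
t=4: δ = [2.261e-06, 1.340e-06, 6.698e-07, 2.261e-06, 1.130e-06]  ψ = [2, 0, 1, 3, 2]  (obs o_4=5)
t=5: δ = [1.256e-07, 9.419e-08, 9.419e-08, 9.419e-08, 6.279e-08]  ψ = [0, 0, 4, 3, 0]  (obs o_5=0)
backtrack: best end state = 0; path = [2, 0, 1, 2, 0, 0]

path = [2, 0, 1, 2, 0, 0]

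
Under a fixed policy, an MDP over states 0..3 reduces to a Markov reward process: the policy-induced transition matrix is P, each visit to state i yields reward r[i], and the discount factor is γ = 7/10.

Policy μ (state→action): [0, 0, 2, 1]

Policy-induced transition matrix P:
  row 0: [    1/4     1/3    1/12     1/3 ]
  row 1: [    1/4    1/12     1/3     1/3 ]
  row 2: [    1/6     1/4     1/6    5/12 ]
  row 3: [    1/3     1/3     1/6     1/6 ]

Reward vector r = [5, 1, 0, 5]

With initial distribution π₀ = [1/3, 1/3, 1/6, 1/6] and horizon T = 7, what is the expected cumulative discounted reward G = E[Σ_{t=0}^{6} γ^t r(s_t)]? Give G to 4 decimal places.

t=0: π = [0.3333, 0.3333, 0.1667, 0.1667], E[r] = 2.8333, γ^t·E[r] = 2.833333, running G = 2.833333
t=1: π = [0.2500, 0.2361, 0.1944, 0.3194], E[r] = 3.0833, γ^t·E[r] = 2.158333, running G = 4.991667
t=2: π = [0.2604, 0.2581, 0.1852, 0.2963], E[r] = 3.0417, γ^t·E[r] = 1.490417, running G = 6.482083
t=3: π = [0.2593, 0.2534, 0.1880, 0.2994], E[r] = 3.0466, γ^t·E[r] = 1.044979, running G = 7.527062
t=4: π = [0.2593, 0.2543, 0.1873, 0.2991], E[r] = 3.0462, γ^t·E[r] = 0.731404, running G = 8.258466
t=5: π = [0.2593, 0.2541, 0.1874, 0.2991], E[r] = 3.0462, γ^t·E[r] = 0.511972, running G = 8.770439
t=6: π = [0.2593, 0.2542, 0.1874, 0.2991], E[r] = 3.0462, γ^t·E[r] = 0.358385, running G = 9.128824

G = 9.1288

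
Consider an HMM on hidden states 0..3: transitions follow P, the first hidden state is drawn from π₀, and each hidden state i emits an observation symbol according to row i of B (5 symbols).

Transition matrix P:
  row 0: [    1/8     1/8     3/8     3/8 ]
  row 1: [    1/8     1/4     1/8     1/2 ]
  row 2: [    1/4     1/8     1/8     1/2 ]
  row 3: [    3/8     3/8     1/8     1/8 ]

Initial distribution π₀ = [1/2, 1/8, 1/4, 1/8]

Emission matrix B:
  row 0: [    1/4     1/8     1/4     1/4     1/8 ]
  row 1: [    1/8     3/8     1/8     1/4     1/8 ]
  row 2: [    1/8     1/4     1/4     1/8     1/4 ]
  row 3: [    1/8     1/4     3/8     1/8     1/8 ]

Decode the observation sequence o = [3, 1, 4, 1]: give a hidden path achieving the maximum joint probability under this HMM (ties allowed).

path = [0, 2, 3, 1]

t=0: δ = [1.250e-01, 3.125e-02, 3.125e-02, 1.562e-02]  (obs o_0=3)
t=1: δ = [1.953e-03, 5.859e-03, 1.172e-02, 1.172e-02]  ψ = [0, 0, 0, 0]  (obs o_1=1)
t=2: δ = [5.493e-04, 5.493e-04, 3.662e-04, 7.324e-04]  ψ = [3, 3, 2, 2]  (obs o_2=4)
t=3: δ = [3.433e-05, 1.030e-04, 5.150e-05, 6.866e-05]  ψ = [3, 3, 0, 1]  (obs o_3=1)
backtrack: best end state = 1; path = [0, 2, 3, 1]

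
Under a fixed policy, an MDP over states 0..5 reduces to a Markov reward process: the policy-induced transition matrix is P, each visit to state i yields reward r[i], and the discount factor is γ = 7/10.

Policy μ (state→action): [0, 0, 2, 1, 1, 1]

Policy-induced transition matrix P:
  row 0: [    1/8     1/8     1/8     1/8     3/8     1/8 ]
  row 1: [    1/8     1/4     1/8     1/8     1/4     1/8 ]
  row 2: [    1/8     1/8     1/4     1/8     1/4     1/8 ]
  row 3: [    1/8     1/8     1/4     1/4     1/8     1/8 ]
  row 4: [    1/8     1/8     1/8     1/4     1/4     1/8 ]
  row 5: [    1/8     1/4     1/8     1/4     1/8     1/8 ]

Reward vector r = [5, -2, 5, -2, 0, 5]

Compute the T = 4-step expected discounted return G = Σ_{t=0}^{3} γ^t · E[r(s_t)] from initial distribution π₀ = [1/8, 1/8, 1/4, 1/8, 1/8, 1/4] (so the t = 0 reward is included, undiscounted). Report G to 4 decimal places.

G = 4.7587

t=0: π = [0.1250, 0.1250, 0.2500, 0.1250, 0.1250, 0.2500], E[r] = 2.6250, γ^t·E[r] = 2.625000, running G = 2.625000
t=1: π = [0.1250, 0.1719, 0.1719, 0.1875, 0.2188, 0.1250], E[r] = 1.3906, γ^t·E[r] = 0.973438, running G = 3.598438
t=2: π = [0.1250, 0.1621, 0.1699, 0.1914, 0.2266, 0.1250], E[r] = 1.3926, γ^t·E[r] = 0.682363, running G = 4.280801
t=3: π = [0.1250, 0.1609, 0.1702, 0.1929, 0.2261, 0.1250], E[r] = 1.3933, γ^t·E[r] = 0.477906, running G = 4.758706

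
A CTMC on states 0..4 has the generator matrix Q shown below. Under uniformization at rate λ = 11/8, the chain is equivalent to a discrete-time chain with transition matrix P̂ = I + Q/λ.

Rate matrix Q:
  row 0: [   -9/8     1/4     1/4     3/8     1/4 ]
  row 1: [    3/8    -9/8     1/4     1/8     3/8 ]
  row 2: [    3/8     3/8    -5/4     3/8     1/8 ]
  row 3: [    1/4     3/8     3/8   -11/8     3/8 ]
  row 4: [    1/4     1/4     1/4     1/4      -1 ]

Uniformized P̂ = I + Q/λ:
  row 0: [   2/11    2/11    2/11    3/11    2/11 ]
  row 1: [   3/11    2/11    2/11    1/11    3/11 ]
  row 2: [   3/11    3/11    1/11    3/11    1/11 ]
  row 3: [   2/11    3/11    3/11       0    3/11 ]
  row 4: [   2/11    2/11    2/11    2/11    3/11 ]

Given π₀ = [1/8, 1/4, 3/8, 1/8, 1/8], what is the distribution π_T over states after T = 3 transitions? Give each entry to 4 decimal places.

π = [0.2179, 0.2135, 0.1800, 0.1690, 0.2196]

t=0: π = [0.1250, 0.2500, 0.3750, 0.1250, 0.1250]
t=1: π = [0.2386, 0.2273, 0.1591, 0.1818, 0.1932]
t=2: π = [0.2169, 0.2128, 0.1839, 0.1643, 0.2221]
t=3: π = [0.2179, 0.2135, 0.1800, 0.1690, 0.2196]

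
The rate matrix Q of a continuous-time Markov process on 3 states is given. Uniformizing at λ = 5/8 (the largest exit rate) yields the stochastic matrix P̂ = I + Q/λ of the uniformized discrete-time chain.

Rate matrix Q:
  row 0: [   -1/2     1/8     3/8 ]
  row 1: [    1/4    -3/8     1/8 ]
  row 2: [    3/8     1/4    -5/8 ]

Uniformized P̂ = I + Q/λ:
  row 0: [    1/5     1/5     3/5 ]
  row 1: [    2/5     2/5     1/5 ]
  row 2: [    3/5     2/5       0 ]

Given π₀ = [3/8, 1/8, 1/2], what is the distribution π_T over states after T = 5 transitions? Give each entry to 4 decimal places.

π = [0.3844, 0.3244, 0.2913]

t=0: π = [0.3750, 0.1250, 0.5000]
t=1: π = [0.4250, 0.3250, 0.2500]
t=2: π = [0.3650, 0.3150, 0.3200]
t=3: π = [0.3910, 0.3270, 0.2820]
t=4: π = [0.3782, 0.3218, 0.3000]
t=5: π = [0.3844, 0.3244, 0.2913]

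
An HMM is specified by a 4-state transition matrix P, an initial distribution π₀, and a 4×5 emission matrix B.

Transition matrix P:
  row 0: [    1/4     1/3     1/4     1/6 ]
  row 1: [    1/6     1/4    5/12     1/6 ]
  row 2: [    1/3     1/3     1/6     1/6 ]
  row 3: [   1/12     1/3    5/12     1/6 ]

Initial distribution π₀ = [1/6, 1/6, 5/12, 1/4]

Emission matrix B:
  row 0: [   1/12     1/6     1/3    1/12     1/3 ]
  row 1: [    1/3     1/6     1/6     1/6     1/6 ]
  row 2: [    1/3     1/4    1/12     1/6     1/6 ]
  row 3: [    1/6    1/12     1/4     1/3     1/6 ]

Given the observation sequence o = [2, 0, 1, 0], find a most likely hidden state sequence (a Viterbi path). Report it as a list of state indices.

path = [3, 1, 2, 1]

t=0: δ = [5.556e-02, 2.778e-02, 3.472e-02, 6.250e-02]  (obs o_0=2)
t=1: δ = [1.157e-03, 6.944e-03, 8.681e-03, 1.736e-03]  ψ = [0, 3, 3, 3]  (obs o_1=0)
t=2: δ = [4.823e-04, 4.823e-04, 7.234e-04, 1.206e-04]  ψ = [2, 2, 1, 2]  (obs o_2=1)
t=3: δ = [2.009e-05, 8.038e-05, 6.698e-05, 2.009e-05]  ψ = [2, 2, 1, 2]  (obs o_3=0)
backtrack: best end state = 1; path = [3, 1, 2, 1]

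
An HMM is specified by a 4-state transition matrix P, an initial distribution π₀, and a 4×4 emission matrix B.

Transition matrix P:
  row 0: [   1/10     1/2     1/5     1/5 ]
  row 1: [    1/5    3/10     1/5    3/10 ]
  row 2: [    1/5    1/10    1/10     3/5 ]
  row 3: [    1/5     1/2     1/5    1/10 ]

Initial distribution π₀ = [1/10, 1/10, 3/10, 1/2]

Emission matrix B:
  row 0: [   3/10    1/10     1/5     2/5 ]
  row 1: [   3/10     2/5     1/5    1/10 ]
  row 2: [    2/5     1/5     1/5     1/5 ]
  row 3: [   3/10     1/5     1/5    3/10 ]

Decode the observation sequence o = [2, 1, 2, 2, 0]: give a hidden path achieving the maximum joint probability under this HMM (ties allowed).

path = [3, 1, 2, 3, 1]

t=0: δ = [2.000e-02, 2.000e-02, 6.000e-02, 1.000e-01]  (obs o_0=2)
t=1: δ = [2.000e-03, 2.000e-02, 4.000e-03, 7.200e-03]  ψ = [3, 3, 3, 2]  (obs o_1=1)
t=2: δ = [8.000e-04, 1.200e-03, 8.000e-04, 1.200e-03]  ψ = [1, 1, 1, 1]  (obs o_2=2)
t=3: δ = [4.800e-05, 1.200e-04, 4.800e-05, 9.600e-05]  ψ = [1, 3, 1, 2]  (obs o_3=2)
t=4: δ = [7.200e-06, 1.440e-05, 9.600e-06, 1.080e-05]  ψ = [1, 3, 1, 1]  (obs o_4=0)
backtrack: best end state = 1; path = [3, 1, 2, 3, 1]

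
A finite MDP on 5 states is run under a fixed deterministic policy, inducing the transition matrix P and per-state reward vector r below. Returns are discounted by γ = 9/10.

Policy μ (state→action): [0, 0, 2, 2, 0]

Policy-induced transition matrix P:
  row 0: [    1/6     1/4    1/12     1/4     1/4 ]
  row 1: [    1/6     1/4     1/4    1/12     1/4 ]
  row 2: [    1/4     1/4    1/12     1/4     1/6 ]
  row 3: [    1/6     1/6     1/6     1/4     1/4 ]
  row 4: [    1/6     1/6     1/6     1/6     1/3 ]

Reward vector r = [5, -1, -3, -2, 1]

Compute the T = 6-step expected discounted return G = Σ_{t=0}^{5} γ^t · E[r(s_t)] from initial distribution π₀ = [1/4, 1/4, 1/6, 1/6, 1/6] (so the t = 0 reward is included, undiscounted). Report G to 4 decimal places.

t=0: π = [0.2500, 0.2500, 0.1667, 0.1667, 0.1667], E[r] = 0.3333, γ^t·E[r] = 0.333333, running G = 0.333333
t=1: π = [0.1806, 0.2222, 0.1528, 0.1944, 0.2500], E[r] = 0.0833, γ^t·E[r] = 0.075000, running G = 0.408333
t=2: π = [0.1794, 0.2130, 0.1574, 0.1921, 0.2581], E[r] = 0.0856, γ^t·E[r] = 0.069375, running G = 0.477708
t=3: π = [0.1798, 0.2125, 0.1563, 0.1930, 0.2584], E[r] = 0.0898, γ^t·E[r] = 0.065461, running G = 0.543169
t=4: π = [0.1797, 0.2124, 0.1564, 0.1931, 0.2585], E[r] = 0.0894, γ^t·E[r] = 0.058656, running G = 0.601826
t=5: π = [0.1797, 0.2124, 0.1564, 0.1931, 0.2585], E[r] = 0.0894, γ^t·E[r] = 0.052803, running G = 0.654629

G = 0.6546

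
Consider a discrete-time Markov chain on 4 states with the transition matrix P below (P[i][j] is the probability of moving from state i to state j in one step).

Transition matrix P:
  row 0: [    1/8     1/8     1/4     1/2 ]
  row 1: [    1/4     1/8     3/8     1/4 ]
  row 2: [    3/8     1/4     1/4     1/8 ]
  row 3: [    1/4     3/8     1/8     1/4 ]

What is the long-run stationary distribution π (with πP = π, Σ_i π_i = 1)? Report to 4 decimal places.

π = [0.2492, 0.2259, 0.2430, 0.2819]

Balance equations π_j = Σ_i π_i·P[i][j]:
  π_0 = 1/8·π_0 + 1/4·π_1 + 3/8·π_2 + 1/4·π_3
  π_1 = 1/8·π_0 + 1/8·π_1 + 1/4·π_2 + 3/8·π_3
  π_2 = 1/4·π_0 + 3/8·π_1 + 1/4·π_2 + 1/8·π_3
  normalize: π_0 + π_1 + π_2 + π_3 = 1
Solving the linear system gives exactly π = [80/321, 145/642, 26/107, 181/642].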